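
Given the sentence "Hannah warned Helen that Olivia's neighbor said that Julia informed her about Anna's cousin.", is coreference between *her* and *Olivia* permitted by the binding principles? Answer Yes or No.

Yes

*her* is a pronoun; Principle B requires it to be free in its binding domain — the clause headed by 'informed'.
— Olivia: possessor inside the subject DP of the clause headed by 'said'; does not c-command the pronoun — Principle B does not apply; allowed.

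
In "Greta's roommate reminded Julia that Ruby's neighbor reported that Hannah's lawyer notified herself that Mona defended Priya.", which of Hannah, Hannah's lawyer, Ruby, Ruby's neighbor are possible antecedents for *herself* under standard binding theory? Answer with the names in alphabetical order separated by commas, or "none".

Hannah's lawyer

*herself* is a reflexive; Principle A requires it to be bound within its binding domain — the clause headed by 'notified'.
— Hannah: possessor inside the subject DP of the clause headed by 'notified'; does not c-command the reflexive — cannot bind it (Principle A).
— Hannah's lawyer: subject of the clause headed by 'notified'; c-commands the reflexive within its binding domain — allowed (Principle A).
— Ruby: possessor inside the subject DP of the clause headed by 'reported'; does not c-command the reflexive — cannot bind it (Principle A).
— Ruby's neighbor: subject of the clause headed by 'reported'; c-commands the reflexive but lies outside its binding domain — cannot bind it (Principle A).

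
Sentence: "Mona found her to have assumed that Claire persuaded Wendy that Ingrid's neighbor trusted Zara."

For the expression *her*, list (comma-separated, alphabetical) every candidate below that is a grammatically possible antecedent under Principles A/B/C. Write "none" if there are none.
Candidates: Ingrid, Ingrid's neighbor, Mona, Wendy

none

*her* is a pronoun; Principle B requires it to be free in its binding domain — the matrix clause.
— Ingrid: possessor inside the subject DP of the clause headed by 'trusted'; is c-commanded by the pronoun; coreference would bind this R-expression — blocked (Principle C).
— Ingrid's neighbor: subject of the clause headed by 'trusted'; is c-commanded by the pronoun; coreference would bind this R-expression — blocked (Principle C).
— Mona: subject of the matrix clause; c-commands the pronoun within its binding domain — blocked (Principle B).
— Wendy: object of the clause headed by 'persuaded'; is c-commanded by the pronoun; coreference would bind this R-expression — blocked (Principle C).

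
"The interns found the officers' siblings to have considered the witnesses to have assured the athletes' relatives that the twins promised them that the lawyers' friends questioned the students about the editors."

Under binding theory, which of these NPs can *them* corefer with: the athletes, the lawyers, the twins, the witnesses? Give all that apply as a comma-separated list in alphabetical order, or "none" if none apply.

*them* is a pronoun; Principle B requires it to be free in its binding domain — the clause headed by 'promised'.
— the athletes: possessor inside the object DP of the clause headed by 'assured'; does not c-command the pronoun — Principle B does not apply; allowed.
— the lawyers: possessor inside the subject DP of the clause headed by 'questioned'; is c-commanded by the pronoun; coreference would bind this R-expression — blocked (Principle C).
— the twins: subject of the clause headed by 'promised'; c-commands the pronoun within its binding domain — blocked (Principle B).
— the witnesses: subject of the clause headed by 'assured'; c-commands the pronoun but lies outside its binding domain — allowed.

the athletes, the witnesses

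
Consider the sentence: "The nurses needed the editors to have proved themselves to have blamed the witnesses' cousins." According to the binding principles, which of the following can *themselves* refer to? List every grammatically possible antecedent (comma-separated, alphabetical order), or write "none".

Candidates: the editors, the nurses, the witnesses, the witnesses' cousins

*themselves* is a reflexive; Principle A requires it to be bound within its binding domain — the clause headed by 'proved'.
— the editors: subject of the clause headed by 'proved'; c-commands the reflexive within its binding domain — allowed (Principle A).
— the nurses: subject of the matrix clause; c-commands the reflexive but lies outside its binding domain — cannot bind it (Principle A).
— the witnesses: possessor inside the object DP of the clause headed by 'blamed'; does not c-command the reflexive — cannot bind it (Principle A).
— the witnesses' cousins: object of the clause headed by 'blamed'; does not c-command the reflexive — cannot bind it (Principle A).

the editors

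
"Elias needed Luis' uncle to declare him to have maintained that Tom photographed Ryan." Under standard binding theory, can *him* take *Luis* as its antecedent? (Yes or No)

Yes

*him* is a pronoun; Principle B requires it to be free in its binding domain — the clause headed by 'declare'.
— Luis: possessor inside the subject DP of the clause headed by 'declare'; does not c-command the pronoun — Principle B does not apply; allowed.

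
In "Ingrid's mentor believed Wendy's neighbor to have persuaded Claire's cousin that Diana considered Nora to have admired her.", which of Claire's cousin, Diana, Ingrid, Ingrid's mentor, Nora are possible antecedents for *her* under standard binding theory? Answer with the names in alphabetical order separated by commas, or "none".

*her* is a pronoun; Principle B requires it to be free in its binding domain — the clause headed by 'admired'.
— Claire's cousin: object of the clause headed by 'persuaded'; c-commands the pronoun but lies outside its binding domain — allowed.
— Diana: subject of the clause headed by 'considered'; c-commands the pronoun but lies outside its binding domain — allowed.
— Ingrid: possessor inside the subject DP of the matrix clause; does not c-command the pronoun — Principle B does not apply; allowed.
— Ingrid's mentor: subject of the matrix clause; c-commands the pronoun but lies outside its binding domain — allowed.
— Nora: subject of the clause headed by 'admired'; c-commands the pronoun within its binding domain — blocked (Principle B).

Claire's cousin, Diana, Ingrid, Ingrid's mentor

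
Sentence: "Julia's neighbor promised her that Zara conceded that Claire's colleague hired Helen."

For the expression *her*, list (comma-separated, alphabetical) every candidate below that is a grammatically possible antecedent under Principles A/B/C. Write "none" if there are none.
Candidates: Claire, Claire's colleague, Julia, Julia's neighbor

*her* is a pronoun; Principle B requires it to be free in its binding domain — the matrix clause.
— Claire: possessor inside the subject DP of the clause headed by 'hired'; is c-commanded by the pronoun; coreference would bind this R-expression — blocked (Principle C).
— Claire's colleague: subject of the clause headed by 'hired'; is c-commanded by the pronoun; coreference would bind this R-expression — blocked (Principle C).
— Julia: possessor inside the subject DP of the matrix clause; does not c-command the pronoun — Principle B does not apply; allowed.
— Julia's neighbor: subject of the matrix clause; c-commands the pronoun within its binding domain — blocked (Principle B).

Julia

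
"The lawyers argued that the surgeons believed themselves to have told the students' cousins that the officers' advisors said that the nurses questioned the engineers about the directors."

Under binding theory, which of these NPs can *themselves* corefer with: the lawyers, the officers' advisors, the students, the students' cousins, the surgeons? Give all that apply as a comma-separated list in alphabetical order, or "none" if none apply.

*themselves* is a reflexive; Principle A requires it to be bound within its binding domain — the clause headed by 'believed'.
— the lawyers: subject of the matrix clause; c-commands the reflexive but lies outside its binding domain — cannot bind it (Principle A).
— the officers' advisors: subject of the clause headed by 'said'; does not c-command the reflexive — cannot bind it (Principle A).
— the students: possessor inside the object DP of the clause headed by 'told'; does not c-command the reflexive — cannot bind it (Principle A).
— the students' cousins: object of the clause headed by 'told'; does not c-command the reflexive — cannot bind it (Principle A).
— the surgeons: subject of the clause headed by 'believed'; c-commands the reflexive within its binding domain — allowed (Principle A).

the surgeons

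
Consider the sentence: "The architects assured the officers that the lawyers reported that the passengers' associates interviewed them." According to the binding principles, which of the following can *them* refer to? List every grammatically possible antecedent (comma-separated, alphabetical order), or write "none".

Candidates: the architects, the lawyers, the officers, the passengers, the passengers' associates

the architects, the lawyers, the officers, the passengers

*them* is a pronoun; Principle B requires it to be free in its binding domain — the clause headed by 'interviewed'.
— the architects: subject of the matrix clause; c-commands the pronoun but lies outside its binding domain — allowed.
— the lawyers: subject of the clause headed by 'reported'; c-commands the pronoun but lies outside its binding domain — allowed.
— the officers: object of the matrix clause; c-commands the pronoun but lies outside its binding domain — allowed.
— the passengers: possessor inside the subject DP of the clause headed by 'interviewed'; does not c-command the pronoun — Principle B does not apply; allowed.
— the passengers' associates: subject of the clause headed by 'interviewed'; c-commands the pronoun within its binding domain — blocked (Principle B).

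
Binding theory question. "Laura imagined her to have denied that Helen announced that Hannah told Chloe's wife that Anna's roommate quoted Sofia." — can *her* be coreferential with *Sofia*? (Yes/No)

*her* is a pronoun; Principle B requires it to be free in its binding domain — the matrix clause.
— Sofia: object of the clause headed by 'quoted'; is c-commanded by the pronoun; coreference would bind this R-expression — blocked (Principle C).

No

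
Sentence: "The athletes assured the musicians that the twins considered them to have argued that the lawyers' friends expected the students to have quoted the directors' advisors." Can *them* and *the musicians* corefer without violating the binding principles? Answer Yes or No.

Yes

*the musicians* is an R-expression; Principle C requires it to be free (not bound by any c-commanding expression).
— them: subject of the clause headed by 'argued'; the pronoun does not c-command the R-expression — coreference allowed.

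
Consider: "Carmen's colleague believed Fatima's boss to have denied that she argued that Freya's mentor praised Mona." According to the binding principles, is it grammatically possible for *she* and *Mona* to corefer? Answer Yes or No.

*she* is a pronoun; Principle B requires it to be free in its binding domain — the clause headed by 'argued'.
— Mona: object of the clause headed by 'praised'; is c-commanded by the pronoun; coreference would bind this R-expression — blocked (Principle C).

No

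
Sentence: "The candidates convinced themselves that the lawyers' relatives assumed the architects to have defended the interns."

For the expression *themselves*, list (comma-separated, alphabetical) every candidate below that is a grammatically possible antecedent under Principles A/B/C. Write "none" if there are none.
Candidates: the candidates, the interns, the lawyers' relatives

*themselves* is a reflexive; Principle A requires it to be bound within its binding domain — the matrix clause.
— the candidates: subject of the matrix clause; c-commands the reflexive within its binding domain — allowed (Principle A).
— the interns: object of the clause headed by 'defended'; does not c-command the reflexive — cannot bind it (Principle A).
— the lawyers' relatives: subject of the clause headed by 'assumed'; does not c-command the reflexive — cannot bind it (Principle A).

the candidates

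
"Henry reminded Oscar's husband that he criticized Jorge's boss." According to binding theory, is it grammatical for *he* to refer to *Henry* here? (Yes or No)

Yes

*Henry* is an R-expression; Principle C requires it to be free (not bound by any c-commanding expression).
— he: subject of the clause headed by 'criticized'; the pronoun does not c-command the R-expression — coreference allowed.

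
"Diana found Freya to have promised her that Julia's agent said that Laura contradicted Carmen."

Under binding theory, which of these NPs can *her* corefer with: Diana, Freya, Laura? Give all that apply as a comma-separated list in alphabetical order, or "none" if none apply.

*her* is a pronoun; Principle B requires it to be free in its binding domain — the clause headed by 'promised'.
— Diana: subject of the matrix clause; c-commands the pronoun but lies outside its binding domain — allowed.
— Freya: subject of the clause headed by 'promised'; c-commands the pronoun within its binding domain — blocked (Principle B).
— Laura: subject of the clause headed by 'contradicted'; is c-commanded by the pronoun; coreference would bind this R-expression — blocked (Principle C).

Diana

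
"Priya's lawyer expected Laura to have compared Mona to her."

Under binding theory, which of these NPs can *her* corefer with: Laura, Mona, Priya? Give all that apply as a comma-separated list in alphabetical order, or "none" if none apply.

*her* is a pronoun; Principle B requires it to be free in its binding domain — the clause headed by 'compared'.
— Laura: subject of the clause headed by 'compared'; c-commands the pronoun within its binding domain — blocked (Principle B).
— Mona: object of the clause headed by 'compared'; c-commands the pronoun within its binding domain — blocked (Principle B).
— Priya: possessor inside the subject DP of the matrix clause; does not c-command the pronoun — Principle B does not apply; allowed.

Priya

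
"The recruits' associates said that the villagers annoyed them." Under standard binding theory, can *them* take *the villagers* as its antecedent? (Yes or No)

*them* is a pronoun; Principle B requires it to be free in its binding domain — the clause headed by 'annoyed'.
— the villagers: subject of the clause headed by 'annoyed'; c-commands the pronoun within its binding domain — blocked (Principle B).

No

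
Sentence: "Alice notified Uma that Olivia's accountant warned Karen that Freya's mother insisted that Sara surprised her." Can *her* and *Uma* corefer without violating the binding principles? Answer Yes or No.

*Uma* is an R-expression; Principle C requires it to be free (not bound by any c-commanding expression).
— her: object of the clause headed by 'surprised'; the pronoun does not c-command the R-expression — coreference allowed.

Yes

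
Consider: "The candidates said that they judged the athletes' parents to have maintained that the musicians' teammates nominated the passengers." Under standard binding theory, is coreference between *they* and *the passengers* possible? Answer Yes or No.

No

*the passengers* is an R-expression; Principle C requires it to be free (not bound by any c-commanding expression).
— they: subject of the clause headed by 'judged'; the pronoun c-commands the R-expression — coreference blocked (Principle C).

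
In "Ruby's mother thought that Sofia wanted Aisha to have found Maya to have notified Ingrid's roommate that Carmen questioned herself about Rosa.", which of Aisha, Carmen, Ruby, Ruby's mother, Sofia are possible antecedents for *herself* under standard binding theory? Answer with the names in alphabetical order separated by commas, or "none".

*herself* is a reflexive; Principle A requires it to be bound within its binding domain — the clause headed by 'questioned'.
— Aisha: subject of the clause headed by 'found'; c-commands the reflexive but lies outside its binding domain — cannot bind it (Principle A).
— Carmen: subject of the clause headed by 'questioned'; c-commands the reflexive within its binding domain — allowed (Principle A).
— Ruby: possessor inside the subject DP of the matrix clause; does not c-command the reflexive — cannot bind it (Principle A).
— Ruby's mother: subject of the matrix clause; c-commands the reflexive but lies outside its binding domain — cannot bind it (Principle A).
— Sofia: subject of the clause headed by 'wanted'; c-commands the reflexive but lies outside its binding domain — cannot bind it (Principle A).

Carmen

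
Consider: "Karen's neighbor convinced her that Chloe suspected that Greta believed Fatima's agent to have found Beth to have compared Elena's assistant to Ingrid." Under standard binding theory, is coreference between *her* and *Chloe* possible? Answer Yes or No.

No

*Chloe* is an R-expression; Principle C requires it to be free (not bound by any c-commanding expression).
— her: object of the matrix clause; the pronoun c-commands the R-expression — coreference blocked (Principle C).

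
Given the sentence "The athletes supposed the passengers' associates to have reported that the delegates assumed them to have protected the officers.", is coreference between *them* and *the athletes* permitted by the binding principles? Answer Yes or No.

Yes

*them* is a pronoun; Principle B requires it to be free in its binding domain — the clause headed by 'assumed'.
— the athletes: subject of the matrix clause; c-commands the pronoun but lies outside its binding domain — allowed.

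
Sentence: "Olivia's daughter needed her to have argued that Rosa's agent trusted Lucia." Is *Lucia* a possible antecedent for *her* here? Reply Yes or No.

*her* is a pronoun; Principle B requires it to be free in its binding domain — the matrix clause.
— Lucia: object of the clause headed by 'trusted'; is c-commanded by the pronoun; coreference would bind this R-expression — blocked (Principle C).

No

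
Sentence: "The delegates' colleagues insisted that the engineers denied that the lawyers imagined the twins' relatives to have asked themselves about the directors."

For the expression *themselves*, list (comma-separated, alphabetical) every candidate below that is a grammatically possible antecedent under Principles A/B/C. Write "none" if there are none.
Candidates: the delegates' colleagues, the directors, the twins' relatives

*themselves* is a reflexive; Principle A requires it to be bound within its binding domain — the clause headed by 'asked'.
— the delegates' colleagues: subject of the matrix clause; c-commands the reflexive but lies outside its binding domain — cannot bind it (Principle A).
— the directors: second object of the clause headed by 'asked'; does not c-command the reflexive — cannot bind it (Principle A).
— the twins' relatives: subject of the clause headed by 'asked'; c-commands the reflexive within its binding domain — allowed (Principle A).

the twins' relatives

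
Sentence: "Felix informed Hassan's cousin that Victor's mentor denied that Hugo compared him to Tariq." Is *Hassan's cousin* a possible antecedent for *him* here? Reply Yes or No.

Yes

*him* is a pronoun; Principle B requires it to be free in its binding domain — the clause headed by 'compared'.
— Hassan's cousin: object of the matrix clause; c-commands the pronoun but lies outside its binding domain — allowed.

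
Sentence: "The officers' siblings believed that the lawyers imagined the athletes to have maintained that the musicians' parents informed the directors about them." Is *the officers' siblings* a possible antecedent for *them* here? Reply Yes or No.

*them* is a pronoun; Principle B requires it to be free in its binding domain — the clause headed by 'informed'.
— the officers' siblings: subject of the matrix clause; c-commands the pronoun but lies outside its binding domain — allowed.

Yes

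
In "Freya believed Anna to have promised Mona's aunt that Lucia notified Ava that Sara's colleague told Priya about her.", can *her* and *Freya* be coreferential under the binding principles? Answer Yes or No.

Yes

*Freya* is an R-expression; Principle C requires it to be free (not bound by any c-commanding expression).
— her: second object of the clause headed by 'told'; the pronoun does not c-command the R-expression — coreference allowed.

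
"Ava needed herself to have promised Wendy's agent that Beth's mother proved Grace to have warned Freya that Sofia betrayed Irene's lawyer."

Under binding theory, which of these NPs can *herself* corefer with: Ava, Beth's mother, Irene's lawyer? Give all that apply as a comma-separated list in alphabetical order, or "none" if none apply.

*herself* is a reflexive; Principle A requires it to be bound within its binding domain — the matrix clause.
— Ava: subject of the matrix clause; c-commands the reflexive within its binding domain — allowed (Principle A).
— Beth's mother: subject of the clause headed by 'proved'; does not c-command the reflexive — cannot bind it (Principle A).
— Irene's lawyer: object of the clause headed by 'betrayed'; does not c-command the reflexive — cannot bind it (Principle A).

Ava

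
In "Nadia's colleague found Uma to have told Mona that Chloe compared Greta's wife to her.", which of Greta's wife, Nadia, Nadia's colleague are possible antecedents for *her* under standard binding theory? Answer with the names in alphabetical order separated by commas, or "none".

*her* is a pronoun; Principle B requires it to be free in its binding domain — the clause headed by 'compared'.
— Greta's wife: object of the clause headed by 'compared'; c-commands the pronoun within its binding domain — blocked (Principle B).
— Nadia: possessor inside the subject DP of the matrix clause; does not c-command the pronoun — Principle B does not apply; allowed.
— Nadia's colleague: subject of the matrix clause; c-commands the pronoun but lies outside its binding domain — allowed.

Nadia, Nadia's colleague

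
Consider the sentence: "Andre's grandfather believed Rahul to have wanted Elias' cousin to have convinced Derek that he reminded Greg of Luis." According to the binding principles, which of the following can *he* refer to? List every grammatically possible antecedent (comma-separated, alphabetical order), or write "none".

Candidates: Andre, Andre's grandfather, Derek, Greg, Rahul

*he* is a pronoun; Principle B requires it to be free in its binding domain — the clause headed by 'reminded'.
— Andre: possessor inside the subject DP of the matrix clause; does not c-command the pronoun — Principle B does not apply; allowed.
— Andre's grandfather: subject of the matrix clause; c-commands the pronoun but lies outside its binding domain — allowed.
— Derek: object of the clause headed by 'convinced'; c-commands the pronoun but lies outside its binding domain — allowed.
— Greg: object of the clause headed by 'reminded'; is c-commanded by the pronoun; coreference would bind this R-expression — blocked (Principle C).
— Rahul: subject of the clause headed by 'wanted'; c-commands the pronoun but lies outside its binding domain — allowed.

Andre, Andre's grandfather, Derek, Rahul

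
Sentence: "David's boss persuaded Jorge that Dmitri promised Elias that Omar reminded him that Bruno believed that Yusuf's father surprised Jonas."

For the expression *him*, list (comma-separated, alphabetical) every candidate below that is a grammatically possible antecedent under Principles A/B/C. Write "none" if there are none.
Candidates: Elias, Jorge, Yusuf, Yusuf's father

Elias, Jorge

*him* is a pronoun; Principle B requires it to be free in its binding domain — the clause headed by 'reminded'.
— Elias: object of the clause headed by 'promised'; c-commands the pronoun but lies outside its binding domain — allowed.
— Jorge: object of the matrix clause; c-commands the pronoun but lies outside its binding domain — allowed.
— Yusuf: possessor inside the subject DP of the clause headed by 'surprised'; is c-commanded by the pronoun; coreference would bind this R-expression — blocked (Principle C).
— Yusuf's father: subject of the clause headed by 'surprised'; is c-commanded by the pronoun; coreference would bind this R-expression — blocked (Principle C).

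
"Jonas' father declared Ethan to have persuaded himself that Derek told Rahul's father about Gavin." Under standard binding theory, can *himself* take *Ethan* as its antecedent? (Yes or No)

*himself* is a reflexive; Principle A requires it to be bound within its binding domain — the clause headed by 'persuaded'.
— Ethan: subject of the clause headed by 'persuaded'; c-commands the reflexive within its binding domain — allowed (Principle A).

Yes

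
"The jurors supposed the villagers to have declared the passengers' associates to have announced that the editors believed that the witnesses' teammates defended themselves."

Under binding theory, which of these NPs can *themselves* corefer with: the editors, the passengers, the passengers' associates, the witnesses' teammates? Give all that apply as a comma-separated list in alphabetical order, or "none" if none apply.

the witnesses' teammates

*themselves* is a reflexive; Principle A requires it to be bound within its binding domain — the clause headed by 'defended'.
— the editors: subject of the clause headed by 'believed'; c-commands the reflexive but lies outside its binding domain — cannot bind it (Principle A).
— the passengers: possessor inside the subject DP of the clause headed by 'announced'; does not c-command the reflexive — cannot bind it (Principle A).
— the passengers' associates: subject of the clause headed by 'announced'; c-commands the reflexive but lies outside its binding domain — cannot bind it (Principle A).
— the witnesses' teammates: subject of the clause headed by 'defended'; c-commands the reflexive within its binding domain — allowed (Principle A).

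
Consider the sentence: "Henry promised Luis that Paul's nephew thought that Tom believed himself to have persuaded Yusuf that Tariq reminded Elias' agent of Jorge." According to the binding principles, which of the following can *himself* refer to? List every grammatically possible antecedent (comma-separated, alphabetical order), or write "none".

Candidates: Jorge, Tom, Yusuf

Tom

*himself* is a reflexive; Principle A requires it to be bound within its binding domain — the clause headed by 'believed'.
— Jorge: second object of the clause headed by 'reminded'; does not c-command the reflexive — cannot bind it (Principle A).
— Tom: subject of the clause headed by 'believed'; c-commands the reflexive within its binding domain — allowed (Principle A).
— Yusuf: object of the clause headed by 'persuaded'; does not c-command the reflexive — cannot bind it (Principle A).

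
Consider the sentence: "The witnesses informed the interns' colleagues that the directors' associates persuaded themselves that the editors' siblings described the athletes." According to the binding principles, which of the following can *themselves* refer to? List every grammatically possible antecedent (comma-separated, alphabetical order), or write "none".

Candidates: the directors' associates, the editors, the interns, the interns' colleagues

*themselves* is a reflexive; Principle A requires it to be bound within its binding domain — the clause headed by 'persuaded'.
— the directors' associates: subject of the clause headed by 'persuaded'; c-commands the reflexive within its binding domain — allowed (Principle A).
— the editors: possessor inside the subject DP of the clause headed by 'described'; does not c-command the reflexive — cannot bind it (Principle A).
— the interns: possessor inside the object DP of the matrix clause; does not c-command the reflexive — cannot bind it (Principle A).
— the interns' colleagues: object of the matrix clause; c-commands the reflexive but lies outside its binding domain — cannot bind it (Principle A).

the directors' associates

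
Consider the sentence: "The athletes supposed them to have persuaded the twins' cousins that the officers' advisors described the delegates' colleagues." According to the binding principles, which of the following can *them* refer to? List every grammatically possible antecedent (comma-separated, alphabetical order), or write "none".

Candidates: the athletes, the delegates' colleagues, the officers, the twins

*them* is a pronoun; Principle B requires it to be free in its binding domain — the matrix clause.
— the athletes: subject of the matrix clause; c-commands the pronoun within its binding domain — blocked (Principle B).
— the delegates' colleagues: object of the clause headed by 'described'; is c-commanded by the pronoun; coreference would bind this R-expression — blocked (Principle C).
— the officers: possessor inside the subject DP of the clause headed by 'described'; is c-commanded by the pronoun; coreference would bind this R-expression — blocked (Principle C).
— the twins: possessor inside the object DP of the clause headed by 'persuaded'; is c-commanded by the pronoun; coreference would bind this R-expression — blocked (Principle C).

none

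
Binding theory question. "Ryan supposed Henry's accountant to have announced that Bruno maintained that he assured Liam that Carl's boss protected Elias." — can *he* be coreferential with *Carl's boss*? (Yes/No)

*he* is a pronoun; Principle B requires it to be free in its binding domain — the clause headed by 'assured'.
— Carl's boss: subject of the clause headed by 'protected'; is c-commanded by the pronoun; coreference would bind this R-expression — blocked (Principle C).

No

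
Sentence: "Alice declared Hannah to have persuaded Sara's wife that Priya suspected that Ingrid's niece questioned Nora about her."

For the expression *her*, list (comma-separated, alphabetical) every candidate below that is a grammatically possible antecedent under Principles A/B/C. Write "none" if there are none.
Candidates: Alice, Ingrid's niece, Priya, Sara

Alice, Priya, Sara

*her* is a pronoun; Principle B requires it to be free in its binding domain — the clause headed by 'questioned'.
— Alice: subject of the matrix clause; c-commands the pronoun but lies outside its binding domain — allowed.
— Ingrid's niece: subject of the clause headed by 'questioned'; c-commands the pronoun within its binding domain — blocked (Principle B).
— Priya: subject of the clause headed by 'suspected'; c-commands the pronoun but lies outside its binding domain — allowed.
— Sara: possessor inside the object DP of the clause headed by 'persuaded'; does not c-command the pronoun — Principle B does not apply; allowed.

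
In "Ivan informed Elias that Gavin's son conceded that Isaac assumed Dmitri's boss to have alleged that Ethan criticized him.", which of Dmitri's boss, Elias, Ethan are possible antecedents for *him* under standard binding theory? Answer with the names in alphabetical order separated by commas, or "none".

Dmitri's boss, Elias

*him* is a pronoun; Principle B requires it to be free in its binding domain — the clause headed by 'criticized'.
— Dmitri's boss: subject of the clause headed by 'alleged'; c-commands the pronoun but lies outside its binding domain — allowed.
— Elias: object of the matrix clause; c-commands the pronoun but lies outside its binding domain — allowed.
— Ethan: subject of the clause headed by 'criticized'; c-commands the pronoun within its binding domain — blocked (Principle B).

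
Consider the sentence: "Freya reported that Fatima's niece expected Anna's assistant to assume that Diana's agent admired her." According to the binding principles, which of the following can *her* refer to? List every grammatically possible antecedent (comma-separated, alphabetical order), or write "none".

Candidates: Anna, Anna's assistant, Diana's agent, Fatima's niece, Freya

Anna, Anna's assistant, Fatima's niece, Freya

*her* is a pronoun; Principle B requires it to be free in its binding domain — the clause headed by 'admired'.
— Anna: possessor inside the subject DP of the clause headed by 'assume'; does not c-command the pronoun — Principle B does not apply; allowed.
— Anna's assistant: subject of the clause headed by 'assume'; c-commands the pronoun but lies outside its binding domain — allowed.
— Diana's agent: subject of the clause headed by 'admired'; c-commands the pronoun within its binding domain — blocked (Principle B).
— Fatima's niece: subject of the clause headed by 'expected'; c-commands the pronoun but lies outside its binding domain — allowed.
— Freya: subject of the matrix clause; c-commands the pronoun but lies outside its binding domain — allowed.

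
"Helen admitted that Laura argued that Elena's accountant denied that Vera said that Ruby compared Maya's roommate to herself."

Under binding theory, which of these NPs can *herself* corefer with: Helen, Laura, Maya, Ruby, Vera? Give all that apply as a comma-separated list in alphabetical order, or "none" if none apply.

*herself* is a reflexive; Principle A requires it to be bound within its binding domain — the clause headed by 'compared'.
— Helen: subject of the matrix clause; c-commands the reflexive but lies outside its binding domain — cannot bind it (Principle A).
— Laura: subject of the clause headed by 'argued'; c-commands the reflexive but lies outside its binding domain — cannot bind it (Principle A).
— Maya: possessor inside the object DP of the clause headed by 'compared'; does not c-command the reflexive — cannot bind it (Principle A).
— Ruby: subject of the clause headed by 'compared'; c-commands the reflexive within its binding domain — allowed (Principle A).
— Vera: subject of the clause headed by 'said'; c-commands the reflexive but lies outside its binding domain — cannot bind it (Principle A).

Ruby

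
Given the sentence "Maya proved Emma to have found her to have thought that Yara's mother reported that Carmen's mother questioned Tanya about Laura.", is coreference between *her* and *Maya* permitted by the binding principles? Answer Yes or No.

*her* is a pronoun; Principle B requires it to be free in its binding domain — the clause headed by 'found'.
— Maya: subject of the matrix clause; c-commands the pronoun but lies outside its binding domain — allowed.

Yes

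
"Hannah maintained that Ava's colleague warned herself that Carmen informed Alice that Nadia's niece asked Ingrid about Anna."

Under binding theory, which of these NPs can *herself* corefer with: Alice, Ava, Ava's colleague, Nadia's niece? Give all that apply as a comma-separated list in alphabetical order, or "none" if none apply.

*herself* is a reflexive; Principle A requires it to be bound within its binding domain — the clause headed by 'warned'.
— Alice: object of the clause headed by 'informed'; does not c-command the reflexive — cannot bind it (Principle A).
— Ava: possessor inside the subject DP of the clause headed by 'warned'; does not c-command the reflexive — cannot bind it (Principle A).
— Ava's colleague: subject of the clause headed by 'warned'; c-commands the reflexive within its binding domain — allowed (Principle A).
— Nadia's niece: subject of the clause headed by 'asked'; does not c-command the reflexive — cannot bind it (Principle A).

Ava's colleague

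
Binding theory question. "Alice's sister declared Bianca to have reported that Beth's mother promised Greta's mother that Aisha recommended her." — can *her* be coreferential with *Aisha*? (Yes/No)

*her* is a pronoun; Principle B requires it to be free in its binding domain — the clause headed by 'recommended'.
— Aisha: subject of the clause headed by 'recommended'; c-commands the pronoun within its binding domain — blocked (Principle B).

No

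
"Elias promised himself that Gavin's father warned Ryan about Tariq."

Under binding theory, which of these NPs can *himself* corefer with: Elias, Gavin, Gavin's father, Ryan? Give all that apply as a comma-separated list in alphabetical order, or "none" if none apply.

*himself* is a reflexive; Principle A requires it to be bound within its binding domain — the matrix clause.
— Elias: subject of the matrix clause; c-commands the reflexive within its binding domain — allowed (Principle A).
— Gavin: possessor inside the subject DP of the clause headed by 'warned'; does not c-command the reflexive — cannot bind it (Principle A).
— Gavin's father: subject of the clause headed by 'warned'; does not c-command the reflexive — cannot bind it (Principle A).
— Ryan: object of the clause headed by 'warned'; does not c-command the reflexive — cannot bind it (Principle A).

Elias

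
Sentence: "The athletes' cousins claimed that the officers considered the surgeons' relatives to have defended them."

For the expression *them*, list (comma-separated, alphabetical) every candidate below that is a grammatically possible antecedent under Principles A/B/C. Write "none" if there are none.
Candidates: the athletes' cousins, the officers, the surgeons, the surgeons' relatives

*them* is a pronoun; Principle B requires it to be free in its binding domain — the clause headed by 'defended'.
— the athletes' cousins: subject of the matrix clause; c-commands the pronoun but lies outside its binding domain — allowed.
— the officers: subject of the clause headed by 'considered'; c-commands the pronoun but lies outside its binding domain — allowed.
— the surgeons: possessor inside the subject DP of the clause headed by 'defended'; does not c-command the pronoun — Principle B does not apply; allowed.
— the surgeons' relatives: subject of the clause headed by 'defended'; c-commands the pronoun within its binding domain — blocked (Principle B).

the athletes' cousins, the officers, the surgeons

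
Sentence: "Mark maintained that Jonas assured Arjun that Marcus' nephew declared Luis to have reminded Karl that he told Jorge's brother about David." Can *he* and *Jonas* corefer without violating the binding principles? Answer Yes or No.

*Jonas* is an R-expression; Principle C requires it to be free (not bound by any c-commanding expression).
— he: subject of the clause headed by 'told'; the pronoun does not c-command the R-expression — coreference allowed.

Yes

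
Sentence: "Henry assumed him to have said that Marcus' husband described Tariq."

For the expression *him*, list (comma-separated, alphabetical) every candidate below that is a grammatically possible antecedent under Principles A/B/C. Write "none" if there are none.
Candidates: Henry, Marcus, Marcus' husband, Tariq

none

*him* is a pronoun; Principle B requires it to be free in its binding domain — the matrix clause.
— Henry: subject of the matrix clause; c-commands the pronoun within its binding domain — blocked (Principle B).
— Marcus: possessor inside the subject DP of the clause headed by 'described'; is c-commanded by the pronoun; coreference would bind this R-expression — blocked (Principle C).
— Marcus' husband: subject of the clause headed by 'described'; is c-commanded by the pronoun; coreference would bind this R-expression — blocked (Principle C).
— Tariq: object of the clause headed by 'described'; is c-commanded by the pronoun; coreference would bind this R-expression — blocked (Principle C).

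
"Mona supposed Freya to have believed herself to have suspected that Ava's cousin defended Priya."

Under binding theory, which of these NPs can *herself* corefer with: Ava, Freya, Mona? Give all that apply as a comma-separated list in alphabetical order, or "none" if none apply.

Freya

*herself* is a reflexive; Principle A requires it to be bound within its binding domain — the clause headed by 'believed'.
— Ava: possessor inside the subject DP of the clause headed by 'defended'; does not c-command the reflexive — cannot bind it (Principle A).
— Freya: subject of the clause headed by 'believed'; c-commands the reflexive within its binding domain — allowed (Principle A).
— Mona: subject of the matrix clause; c-commands the reflexive but lies outside its binding domain — cannot bind it (Principle A).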